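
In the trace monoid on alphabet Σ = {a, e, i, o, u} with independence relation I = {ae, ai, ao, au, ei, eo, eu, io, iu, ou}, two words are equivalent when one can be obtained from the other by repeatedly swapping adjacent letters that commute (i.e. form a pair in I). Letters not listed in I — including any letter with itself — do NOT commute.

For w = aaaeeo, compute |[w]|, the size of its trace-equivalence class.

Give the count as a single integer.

60

piece 0:a — minimal
piece 1:a rests on {0:a}
piece 2:a rests on {1:a}
piece 3:e — minimal
piece 4:e rests on {3:e}
piece 5:o — minimal
minimal pieces: {0:a, 3:e, 5:o}
ways to finish when only these pieces remain (= sum over removing one remaining piece with nothing left below it):
  1 left: {2}→1  {4}→1  {5}→1
  2 left: {1,2}→1  {2,4}→2  {2,5}→2  {3,4}→1  {4,5}→2
  3 left: {0,1,2}→1  {1,2,4}→3  {1,2,5}→3  {2,3,4}→3  {2,4,5}→6  {3,4,5}→3
  4 left: {0,1,2,4}→4  {0,1,2,5}→4  {1,2,3,4}→6  {1,2,4,5}→12  {2,3,4,5}→12
  placing 0:a first → 30 extensions
  placing 3:e first → 20 extensions
  placing 5:o first → 10 extensions
total linear extensions = 60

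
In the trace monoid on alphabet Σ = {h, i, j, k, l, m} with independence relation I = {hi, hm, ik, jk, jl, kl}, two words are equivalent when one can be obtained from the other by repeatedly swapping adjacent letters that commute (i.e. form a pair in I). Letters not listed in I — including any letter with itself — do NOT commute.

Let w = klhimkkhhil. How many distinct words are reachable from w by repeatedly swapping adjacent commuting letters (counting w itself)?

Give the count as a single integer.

0(k) covers ∅
1(l) covers ∅
2(h) covers 0:k, 1:l
3(i) covers 1:l
4(m) covers 0:k, 3:i
5(k) covers 2:h, 4:m
6(k) covers 5:k
7(h) covers 6:k
8(h) covers 7:h
9(i) covers 4:m
10(l) covers 8:h, 9:i
floor of heap: 0:k, 1:l
completions by unplaced set U, small U first (add the entries for U minus each lowest piece of U):
  |U|=1: {10}:1
  |U|=2: {8,10}:1  {9,10}:1
  |U|=3: {7,8,10}:1  {8,9,10}:2
  |U|=4: {6,7,8,10}:1  {7,8,9,10}:3
  |U|=5: {5,6,7,8,10}:1  {6,7,8,9,10}:4
  |U|=6: {2,5,6,7,8,10}:1  {5,6,7,8,9,10}:5
  |U|=7: {2,5,6,7,8,9,10}:6  {4,5,6,7,8,9,10}:5
  |U|=8: {2,4,5,6,7,8,9,10}:11  {3,4,5,6,7,8,9,10}:5
  |U|=9: {0,2,4,5,6,7,8,9,10}:11  {2,3,4,5,6,7,8,9,10}:16
  start at 0(k): 16
  start at 1(l): 27
sum over floor = 43

43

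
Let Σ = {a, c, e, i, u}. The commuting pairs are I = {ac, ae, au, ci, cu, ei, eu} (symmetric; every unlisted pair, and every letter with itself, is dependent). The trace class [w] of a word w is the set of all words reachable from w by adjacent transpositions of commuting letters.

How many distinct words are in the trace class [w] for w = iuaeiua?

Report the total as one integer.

piece 0:i — minimal
piece 1:u rests on {0:i}
piece 2:a rests on {0:i}
piece 3:e — minimal
piece 4:i rests on {1:u, 2:a}
piece 5:u rests on {4:i}
piece 6:a rests on {4:i}
minimal pieces: {0:i, 3:e}
ways to finish when only these pieces remain (= sum over removing one remaining piece with nothing left below it):
  1 left: {3}→1  {5}→1  {6}→1
  2 left: {3,5}→2  {3,6}→2  {5,6}→2
  3 left: {3,5,6}→6  {4,5,6}→2
  4 left: {1,4,5,6}→2  {2,4,5,6}→2  {3,4,5,6}→8
  5 left: {1,2,4,5,6}→4  {1,3,4,5,6}→10  {2,3,4,5,6}→10
  placing 0:i first → 24 extensions
  placing 3:e first → 4 extensions
total linear extensions = 28

28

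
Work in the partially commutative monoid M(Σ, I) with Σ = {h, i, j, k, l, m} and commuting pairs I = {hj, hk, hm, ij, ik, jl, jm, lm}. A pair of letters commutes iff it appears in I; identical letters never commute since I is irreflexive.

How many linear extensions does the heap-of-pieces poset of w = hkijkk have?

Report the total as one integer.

15

drop 0:h onto floor
drop 1:k onto floor
drop 2:i onto {0:h}
drop 3:j onto {1:k}
drop 4:k onto {3:j}
drop 5:k onto {4:k}
ground layer = {0:h, 1:k}
drop-orders for the pieces not yet dropped (sum over which currently-grounded one goes next):
  1 to go: {2} 1  {5} 1
  2 to go: {0,2} 1  {2,5} 2  {4,5} 1
  3 to go: {0,2,5} 3  {2,4,5} 3  {3,4,5} 1
  4 to go: {0,2,4,5} 6  {1,3,4,5} 1  {2,3,4,5} 4
  if 0:h drops first: 5 orders
  if 1:k drops first: 10 orders
heap linearizations: 15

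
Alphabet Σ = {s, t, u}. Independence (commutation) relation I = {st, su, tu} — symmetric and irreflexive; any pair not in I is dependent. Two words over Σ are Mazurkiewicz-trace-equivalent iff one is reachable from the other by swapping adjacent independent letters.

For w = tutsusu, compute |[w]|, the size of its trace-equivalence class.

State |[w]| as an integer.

210

#0=t has no predecessor
#1=u has no predecessor
#2=t depends on [0:t]
#3=s has no predecessor
#4=u depends on [1:u]
#5=s depends on [3:s]
#6=u depends on [4:u]
sources: [0:t, 1:u, 3:s]
N(rest) = Σ N(rest − s) over sources s of rest; N(one piece) = 1:
  size 1 → [2]=1  [5]=1  [6]=1
  size 2 → [0,2]=1  [2,5]=2  [2,6]=2  [3,5]=1  [4,6]=1  [5,6]=2
  size 3 → [0,2,5]=3  [0,2,6]=3  [1,4,6]=1  [2,3,5]=3  [2,4,6]=3  [2,5,6]=6  [3,5,6]=3  [4,5,6]=3
  size 4 → [0,2,3,5]=6  [0,2,4,6]=6  [0,2,5,6]=12  [1,2,4,6]=4  [1,4,5,6]=4  [2,3,5,6]=12  [2,4,5,6]=12  [3,4,5,6]=6
  size 5 → [0,1,2,4,6]=10  [0,2,3,5,6]=30  [0,2,4,5,6]=30  [1,2,4,5,6]=20  [1,3,4,5,6]=10  [2,3,4,5,6]=30
  first=0(t) contributes 60
  first=1(u) contributes 90
  first=3(s) contributes 60
|[w]| = 210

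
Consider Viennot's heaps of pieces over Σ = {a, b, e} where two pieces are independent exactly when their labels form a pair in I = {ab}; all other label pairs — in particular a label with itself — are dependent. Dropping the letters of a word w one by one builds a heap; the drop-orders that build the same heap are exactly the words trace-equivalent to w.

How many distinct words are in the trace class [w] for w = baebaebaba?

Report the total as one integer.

24

drop 0:b onto floor
drop 1:a onto floor
drop 2:e onto {0:b, 1:a}
drop 3:b onto {2:e}
drop 4:a onto {2:e}
drop 5:e onto {3:b, 4:a}
drop 6:b onto {5:e}
drop 7:a onto {5:e}
drop 8:b onto {6:b}
drop 9:a onto {7:a}
ground layer = {0:b, 1:a}
drop-orders for the pieces not yet dropped (sum over which currently-grounded one goes next):
  1 to go: {8} 1  {9} 1
  2 to go: {6,8} 1  {7,9} 1  {8,9} 2
  3 to go: {6,8,9} 3  {7,8,9} 3
  4 to go: {6,7,8,9} 6
  5 to go: {5,6,7,8,9} 6
  6 to go: {3,5,6,7,8,9} 6  {4,5,6,7,8,9} 6
  7 to go: {3,4,5,6,7,8,9} 12
  8 to go: {2,3,4,5,6,7,8,9} 12
  if 0:b drops first: 12 orders
  if 1:a drops first: 12 orders
heap linearizations: 24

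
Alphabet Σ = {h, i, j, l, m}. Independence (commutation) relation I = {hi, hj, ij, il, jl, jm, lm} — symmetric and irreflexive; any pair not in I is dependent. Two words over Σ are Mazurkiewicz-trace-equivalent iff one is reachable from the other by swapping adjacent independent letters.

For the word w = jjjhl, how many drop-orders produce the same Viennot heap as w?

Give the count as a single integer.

10

piece 0:j — minimal
piece 1:j rests on {0:j}
piece 2:j rests on {1:j}
piece 3:h — minimal
piece 4:l rests on {3:h}
minimal pieces: {0:j, 3:h}
ways to finish when only these pieces remain (= sum over removing one remaining piece with nothing left below it):
  1 left: {2}→1  {4}→1
  2 left: {1,2}→1  {2,4}→2  {3,4}→1
  3 left: {0,1,2}→1  {1,2,4}→3  {2,3,4}→3
  placing 0:j first → 6 extensions
  placing 3:h first → 4 extensions
total linear extensions = 10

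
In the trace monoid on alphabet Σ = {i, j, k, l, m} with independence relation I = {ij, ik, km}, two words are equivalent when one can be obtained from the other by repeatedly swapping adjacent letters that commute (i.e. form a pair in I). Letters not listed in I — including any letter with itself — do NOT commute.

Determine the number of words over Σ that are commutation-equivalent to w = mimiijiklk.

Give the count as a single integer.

10

drop 0:m onto floor
drop 1:i onto {0:m}
drop 2:m onto {1:i}
drop 3:i onto {2:m}
drop 4:i onto {3:i}
drop 5:j onto {2:m}
drop 6:i onto {4:i}
drop 7:k onto {5:j}
drop 8:l onto {6:i, 7:k}
drop 9:k onto {8:l}
ground layer = {0:m}
drop-orders for the pieces not yet dropped (sum over which currently-grounded one goes next):
  1 to go: {9} 1
  2 to go: {8,9} 1
  3 to go: {6,8,9} 1  {7,8,9} 1
  4 to go: {4,6,8,9} 1  {5,7,8,9} 1  {6,7,8,9} 2
  5 to go: {3,4,6,8,9} 1  {4,6,7,8,9} 3  {5,6,7,8,9} 3
  6 to go: {3,4,6,7,8,9} 4  {4,5,6,7,8,9} 6
  7 to go: {3,4,5,6,7,8,9} 10
  8 to go: {2,3,4,5,6,7,8,9} 10
  if 0:m drops first: 10 orders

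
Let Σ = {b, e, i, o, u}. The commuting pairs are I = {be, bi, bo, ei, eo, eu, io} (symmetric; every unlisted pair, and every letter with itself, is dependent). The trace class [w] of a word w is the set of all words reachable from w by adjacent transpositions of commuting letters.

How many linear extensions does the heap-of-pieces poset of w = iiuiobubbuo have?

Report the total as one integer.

0(i) covers ∅
1(i) covers 0:i
2(u) covers 1:i
3(i) covers 2:u
4(o) covers 2:u
5(b) covers 2:u
6(u) covers 3:i, 4:o, 5:b
7(b) covers 6:u
8(b) covers 7:b
9(u) covers 8:b
10(o) covers 9:u
floor of heap: 0:i
completions by unplaced set U, small U first (add the entries for U minus each lowest piece of U):
  |U|=1: {10}:1
  |U|=2: {9,10}:1
  |U|=3: {8,9,10}:1
  |U|=4: {7,8,9,10}:1
  |U|=5: {6,7,8,9,10}:1
  |U|=6: {3,6,7,8,9,10}:1  {4,6,7,8,9,10}:1  {5,6,7,8,9,10}:1
  |U|=7: {3,4,6,7,8,9,10}:2  {3,5,6,7,8,9,10}:2  {4,5,6,7,8,9,10}:2
  |U|=8: {3,4,5,6,7,8,9,10}:6
  |U|=9: {2,3,4,5,6,7,8,9,10}:6
  start at 0(i): 6

6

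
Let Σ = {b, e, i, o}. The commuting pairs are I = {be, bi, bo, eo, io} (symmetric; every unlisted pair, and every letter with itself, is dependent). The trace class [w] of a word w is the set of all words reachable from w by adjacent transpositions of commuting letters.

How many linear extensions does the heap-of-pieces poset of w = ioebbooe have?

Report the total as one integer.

560

0(i) covers ∅
1(o) covers ∅
2(e) covers 0:i
3(b) covers ∅
4(b) covers 3:b
5(o) covers 1:o
6(o) covers 5:o
7(e) covers 2:e
floor of heap: 0:i, 1:o, 3:b
completions by unplaced set U, small U first (add the entries for U minus each lowest piece of U):
  |U|=1: {4}:1  {6}:1  {7}:1
  |U|=2: {2,7}:1  {3,4}:1  {4,6}:2  {4,7}:2  {5,6}:1  {6,7}:2
  |U|=3: {0,2,7}:1  {1,5,6}:1  {2,4,7}:3  {2,6,7}:3  {3,4,6}:3  {3,4,7}:3  {4,5,6}:3  {4,6,7}:6  {5,6,7}:3
  |U|=4: {0,2,4,7}:4  {0,2,6,7}:4  {1,4,5,6}:4  {1,5,6,7}:4  {2,3,4,7}:6  {2,4,6,7}:12  {2,5,6,7}:6  {3,4,5,6}:6  {3,4,6,7}:12  {4,5,6,7}:12
  |U|=5: {0,2,3,4,7}:10  {0,2,4,6,7}:20  {0,2,5,6,7}:10  {1,2,5,6,7}:10  {1,3,4,5,6}:10  {1,4,5,6,7}:20  {2,3,4,6,7}:30  {2,4,5,6,7}:30  {3,4,5,6,7}:30
  |U|=6: {0,1,2,5,6,7}:20  {0,2,3,4,6,7}:60  {0,2,4,5,6,7}:60  {1,2,4,5,6,7}:60  {1,3,4,5,6,7}:60  {2,3,4,5,6,7}:90
  start at 0(i): 210
  start at 1(o): 210
  start at 3(b): 140
sum over floor = 560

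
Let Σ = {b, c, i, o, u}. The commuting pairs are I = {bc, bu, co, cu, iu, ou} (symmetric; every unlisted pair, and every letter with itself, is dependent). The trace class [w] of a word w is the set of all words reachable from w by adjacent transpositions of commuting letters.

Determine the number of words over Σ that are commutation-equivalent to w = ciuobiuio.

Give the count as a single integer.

36

piece 0:c — minimal
piece 1:i rests on {0:c}
piece 2:u — minimal
piece 3:o rests on {1:i}
piece 4:b rests on {3:o}
piece 5:i rests on {4:b}
piece 6:u rests on {2:u}
piece 7:i rests on {5:i}
piece 8:o rests on {7:i}
minimal pieces: {0:c, 2:u}
ways to finish when only these pieces remain (= sum over removing one remaining piece with nothing left below it):
  1 left: {6}→1  {8}→1
  2 left: {2,6}→1  {6,8}→2  {7,8}→1
  3 left: {2,6,8}→3  {5,7,8}→1  {6,7,8}→3
  4 left: {2,6,7,8}→6  {4,5,7,8}→1  {5,6,7,8}→4
  5 left: {2,5,6,7,8}→10  {3,4,5,7,8}→1  {4,5,6,7,8}→5
  6 left: {1,3,4,5,7,8}→1  {2,4,5,6,7,8}→15  {3,4,5,6,7,8}→6
  7 left: {0,1,3,4,5,7,8}→1  {1,3,4,5,6,7,8}→7  {2,3,4,5,6,7,8}→21
  placing 0:c first → 28 extensions
  placing 2:u first → 8 extensions
total linear extensions = 36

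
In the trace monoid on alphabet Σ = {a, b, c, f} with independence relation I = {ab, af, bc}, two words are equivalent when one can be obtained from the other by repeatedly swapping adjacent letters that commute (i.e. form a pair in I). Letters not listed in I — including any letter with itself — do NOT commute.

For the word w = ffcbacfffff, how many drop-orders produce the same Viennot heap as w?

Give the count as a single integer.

0(f) covers ∅
1(f) covers 0:f
2(c) covers 1:f
3(b) covers 1:f
4(a) covers 2:c
5(c) covers 4:a
6(f) covers 3:b, 5:c
7(f) covers 6:f
8(f) covers 7:f
9(f) covers 8:f
10(f) covers 9:f
floor of heap: 0:f
completions by unplaced set U, small U first (add the entries for U minus each lowest piece of U):
  |U|=1: {10}:1
  |U|=2: {9,10}:1
  |U|=3: {8,9,10}:1
  |U|=4: {7,8,9,10}:1
  |U|=5: {6,7,8,9,10}:1
  |U|=6: {3,6,7,8,9,10}:1  {5,6,7,8,9,10}:1
  |U|=7: {3,5,6,7,8,9,10}:2  {4,5,6,7,8,9,10}:1
  |U|=8: {2,4,5,6,7,8,9,10}:1  {3,4,5,6,7,8,9,10}:3
  |U|=9: {2,3,4,5,6,7,8,9,10}:4
  start at 0(f): 4

4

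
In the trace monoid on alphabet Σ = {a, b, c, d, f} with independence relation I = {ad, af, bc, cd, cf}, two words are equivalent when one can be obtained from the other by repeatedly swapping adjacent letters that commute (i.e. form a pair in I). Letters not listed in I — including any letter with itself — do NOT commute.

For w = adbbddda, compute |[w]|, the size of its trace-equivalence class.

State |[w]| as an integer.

8

drop 0:a onto floor
drop 1:d onto floor
drop 2:b onto {0:a, 1:d}
drop 3:b onto {2:b}
drop 4:d onto {3:b}
drop 5:d onto {4:d}
drop 6:d onto {5:d}
drop 7:a onto {3:b}
ground layer = {0:a, 1:d}
drop-orders for the pieces not yet dropped (sum over which currently-grounded one goes next):
  1 to go: {6} 1  {7} 1
  2 to go: {5,6} 1  {6,7} 2
  3 to go: {4,5,6} 1  {5,6,7} 3
  4 to go: {4,5,6,7} 4
  5 to go: {3,4,5,6,7} 4
  6 to go: {2,3,4,5,6,7} 4
  if 0:a drops first: 4 orders
  if 1:d drops first: 4 orders
heap linearizations: 8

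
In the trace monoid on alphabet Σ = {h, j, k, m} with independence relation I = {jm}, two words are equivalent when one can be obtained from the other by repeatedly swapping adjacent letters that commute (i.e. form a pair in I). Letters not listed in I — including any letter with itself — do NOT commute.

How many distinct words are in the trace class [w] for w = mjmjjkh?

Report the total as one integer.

10

piece 0:m — minimal
piece 1:j — minimal
piece 2:m rests on {0:m}
piece 3:j rests on {1:j}
piece 4:j rests on {3:j}
piece 5:k rests on {2:m, 4:j}
piece 6:h rests on {5:k}
minimal pieces: {0:m, 1:j}
ways to finish when only these pieces remain (= sum over removing one remaining piece with nothing left below it):
  1 left: {6}→1
  2 left: {5,6}→1
  3 left: {2,5,6}→1  {4,5,6}→1
  4 left: {0,2,5,6}→1  {2,4,5,6}→2  {3,4,5,6}→1
  5 left: {0,2,4,5,6}→3  {1,3,4,5,6}→1  {2,3,4,5,6}→3
  placing 0:m first → 4 extensions
  placing 1:j first → 6 extensions
total linear extensions = 10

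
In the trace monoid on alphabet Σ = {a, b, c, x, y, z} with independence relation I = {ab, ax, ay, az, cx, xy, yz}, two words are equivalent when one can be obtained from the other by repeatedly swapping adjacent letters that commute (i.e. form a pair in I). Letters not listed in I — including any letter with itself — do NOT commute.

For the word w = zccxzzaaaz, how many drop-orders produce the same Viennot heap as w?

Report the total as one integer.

piece 0:z — minimal
piece 1:c rests on {0:z}
piece 2:c rests on {1:c}
piece 3:x rests on {0:z}
piece 4:z rests on {2:c, 3:x}
piece 5:z rests on {4:z}
piece 6:a rests on {2:c}
piece 7:a rests on {6:a}
piece 8:a rests on {7:a}
piece 9:z rests on {5:z}
minimal pieces: {0:z}
ways to finish when only these pieces remain (= sum over removing one remaining piece with nothing left below it):
  1 left: {8}→1  {9}→1
  2 left: {5,9}→1  {7,8}→1  {8,9}→2
  3 left: {4,5,9}→1  {5,8,9}→3  {6,7,8}→1  {7,8,9}→3
  4 left: {3,4,5,9}→1  {4,5,8,9}→4  {5,7,8,9}→6  {6,7,8,9}→4
  5 left: {3,4,5,8,9}→5  {4,5,7,8,9}→10  {5,6,7,8,9}→10
  6 left: {3,4,5,7,8,9}→15  {4,5,6,7,8,9}→20
  7 left: {2,4,5,6,7,8,9}→20  {3,4,5,6,7,8,9}→35
  8 left: {1,2,4,5,6,7,8,9}→20  {2,3,4,5,6,7,8,9}→55
  placing 0:z first → 75 extensions

75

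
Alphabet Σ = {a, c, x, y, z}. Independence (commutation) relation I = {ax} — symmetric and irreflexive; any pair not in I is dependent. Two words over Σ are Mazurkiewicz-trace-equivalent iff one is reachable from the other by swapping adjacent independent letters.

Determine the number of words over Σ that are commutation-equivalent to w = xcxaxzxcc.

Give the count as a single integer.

3

piece 0:x — minimal
piece 1:c rests on {0:x}
piece 2:x rests on {1:c}
piece 3:a rests on {1:c}
piece 4:x rests on {2:x}
piece 5:z rests on {3:a, 4:x}
piece 6:x rests on {5:z}
piece 7:c rests on {6:x}
piece 8:c rests on {7:c}
minimal pieces: {0:x}
ways to finish when only these pieces remain (= sum over removing one remaining piece with nothing left below it):
  1 left: {8}→1
  2 left: {7,8}→1
  3 left: {6,7,8}→1
  4 left: {5,6,7,8}→1
  5 left: {3,5,6,7,8}→1  {4,5,6,7,8}→1
  6 left: {2,4,5,6,7,8}→1  {3,4,5,6,7,8}→2
  7 left: {2,3,4,5,6,7,8}→3
  placing 0:x first → 3 extensions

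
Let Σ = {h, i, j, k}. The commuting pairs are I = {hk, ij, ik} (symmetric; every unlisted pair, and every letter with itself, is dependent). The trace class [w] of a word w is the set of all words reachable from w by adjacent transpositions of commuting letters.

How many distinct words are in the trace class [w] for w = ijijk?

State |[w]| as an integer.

piece 0:i — minimal
piece 1:j — minimal
piece 2:i rests on {0:i}
piece 3:j rests on {1:j}
piece 4:k rests on {3:j}
minimal pieces: {0:i, 1:j}
ways to finish when only these pieces remain (= sum over removing one remaining piece with nothing left below it):
  1 left: {2}→1  {4}→1
  2 left: {0,2}→1  {2,4}→2  {3,4}→1
  3 left: {0,2,4}→3  {1,3,4}→1  {2,3,4}→3
  placing 0:i first → 4 extensions
  placing 1:j first → 6 extensions
total linear extensions = 10

10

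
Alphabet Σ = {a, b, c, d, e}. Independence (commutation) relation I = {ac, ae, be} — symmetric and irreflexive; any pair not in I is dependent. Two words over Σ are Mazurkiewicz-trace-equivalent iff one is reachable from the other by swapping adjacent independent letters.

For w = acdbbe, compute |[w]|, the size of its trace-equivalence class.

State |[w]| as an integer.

drop 0:a onto floor
drop 1:c onto floor
drop 2:d onto {0:a, 1:c}
drop 3:b onto {2:d}
drop 4:b onto {3:b}
drop 5:e onto {2:d}
ground layer = {0:a, 1:c}
drop-orders for the pieces not yet dropped (sum over which currently-grounded one goes next):
  1 to go: {4} 1  {5} 1
  2 to go: {3,4} 1  {4,5} 2
  3 to go: {3,4,5} 3
  4 to go: {2,3,4,5} 3
  if 0:a drops first: 3 orders
  if 1:c drops first: 3 orders
heap linearizations: 6

6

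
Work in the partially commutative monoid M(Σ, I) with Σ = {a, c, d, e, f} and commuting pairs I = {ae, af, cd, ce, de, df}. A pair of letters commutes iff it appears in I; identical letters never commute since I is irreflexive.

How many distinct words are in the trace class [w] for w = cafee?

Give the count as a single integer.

4

#0=c has no predecessor
#1=a depends on [0:c]
#2=f depends on [0:c]
#3=e depends on [2:f]
#4=e depends on [3:e]
sources: [0:c]
N(rest) = Σ N(rest − s) over sources s of rest; N(one piece) = 1:
  size 1 → [1]=1  [4]=1
  size 2 → [1,4]=2  [3,4]=1
  size 3 → [1,3,4]=3  [2,3,4]=1
  first=0(c) contributes 4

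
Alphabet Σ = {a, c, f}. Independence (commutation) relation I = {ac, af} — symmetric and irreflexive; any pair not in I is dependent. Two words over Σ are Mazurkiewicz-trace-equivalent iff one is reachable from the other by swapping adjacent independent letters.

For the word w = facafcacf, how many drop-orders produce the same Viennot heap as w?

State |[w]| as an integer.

drop 0:f onto floor
drop 1:a onto floor
drop 2:c onto {0:f}
drop 3:a onto {1:a}
drop 4:f onto {2:c}
drop 5:c onto {4:f}
drop 6:a onto {3:a}
drop 7:c onto {5:c}
drop 8:f onto {7:c}
ground layer = {0:f, 1:a}
drop-orders for the pieces not yet dropped (sum over which currently-grounded one goes next):
  1 to go: {6} 1  {8} 1
  2 to go: {3,6} 1  {6,8} 2  {7,8} 1
  3 to go: {1,3,6} 1  {3,6,8} 3  {5,7,8} 1  {6,7,8} 3
  4 to go: {1,3,6,8} 4  {3,6,7,8} 6  {4,5,7,8} 1  {5,6,7,8} 4
  5 to go: {1,3,6,7,8} 10  {2,4,5,7,8} 1  {3,5,6,7,8} 10  {4,5,6,7,8} 5
  6 to go: {0,2,4,5,7,8} 1  {1,3,5,6,7,8} 20  {2,4,5,6,7,8} 6  {3,4,5,6,7,8} 15
  7 to go: {0,2,4,5,6,7,8} 7  {1,3,4,5,6,7,8} 35  {2,3,4,5,6,7,8} 21
  if 0:f drops first: 56 orders
  if 1:a drops first: 28 orders
heap linearizations: 84

84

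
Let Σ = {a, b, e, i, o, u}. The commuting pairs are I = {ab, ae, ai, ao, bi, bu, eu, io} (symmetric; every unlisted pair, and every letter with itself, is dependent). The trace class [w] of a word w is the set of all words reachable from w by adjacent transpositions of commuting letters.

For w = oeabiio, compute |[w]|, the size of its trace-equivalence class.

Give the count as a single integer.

piece 0:o — minimal
piece 1:e rests on {0:o}
piece 2:a — minimal
piece 3:b rests on {1:e}
piece 4:i rests on {1:e}
piece 5:i rests on {4:i}
piece 6:o rests on {3:b}
minimal pieces: {0:o, 2:a}
ways to finish when only these pieces remain (= sum over removing one remaining piece with nothing left below it):
  1 left: {2}→1  {5}→1  {6}→1
  2 left: {2,5}→2  {2,6}→2  {3,6}→1  {4,5}→1  {5,6}→2
  3 left: {2,3,6}→3  {2,4,5}→3  {2,5,6}→6  {3,5,6}→3  {4,5,6}→3
  4 left: {2,3,5,6}→12  {2,4,5,6}→12  {3,4,5,6}→6
  5 left: {1,3,4,5,6}→6  {2,3,4,5,6}→30
  placing 0:o first → 36 extensions
  placing 2:a first → 6 extensions
total linear extensions = 42

42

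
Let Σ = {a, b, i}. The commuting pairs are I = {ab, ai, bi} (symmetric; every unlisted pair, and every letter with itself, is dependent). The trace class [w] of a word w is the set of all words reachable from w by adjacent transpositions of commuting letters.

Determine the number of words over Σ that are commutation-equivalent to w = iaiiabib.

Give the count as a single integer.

0(i) covers ∅
1(a) covers ∅
2(i) covers 0:i
3(i) covers 2:i
4(a) covers 1:a
5(b) covers ∅
6(i) covers 3:i
7(b) covers 5:b
floor of heap: 0:i, 1:a, 5:b
completions by unplaced set U, small U first (add the entries for U minus each lowest piece of U):
  |U|=1: {4}:1  {6}:1  {7}:1
  |U|=2: {1,4}:1  {3,6}:1  {4,6}:2  {4,7}:2  {5,7}:1  {6,7}:2
  |U|=3: {1,4,6}:3  {1,4,7}:3  {2,3,6}:1  {3,4,6}:3  {3,6,7}:3  {4,5,7}:3  {4,6,7}:6  {5,6,7}:3
  |U|=4: {0,2,3,6}:1  {1,3,4,6}:6  {1,4,5,7}:6  {1,4,6,7}:12  {2,3,4,6}:4  {2,3,6,7}:4  {3,4,6,7}:12  {3,5,6,7}:6  {4,5,6,7}:12
  |U|=5: {0,2,3,4,6}:5  {0,2,3,6,7}:5  {1,2,3,4,6}:10  {1,3,4,6,7}:30  {1,4,5,6,7}:30  {2,3,4,6,7}:20  {2,3,5,6,7}:10  {3,4,5,6,7}:30
  |U|=6: {0,1,2,3,4,6}:15  {0,2,3,4,6,7}:30  {0,2,3,5,6,7}:15  {1,2,3,4,6,7}:60  {1,3,4,5,6,7}:90  {2,3,4,5,6,7}:60
  start at 0(i): 210
  start at 1(a): 105
  start at 5(b): 105
sum over floor = 420

420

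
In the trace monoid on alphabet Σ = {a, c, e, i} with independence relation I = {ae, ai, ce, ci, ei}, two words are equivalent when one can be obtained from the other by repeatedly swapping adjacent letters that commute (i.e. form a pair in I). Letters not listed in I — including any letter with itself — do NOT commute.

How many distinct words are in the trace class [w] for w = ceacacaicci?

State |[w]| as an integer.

495

piece 0:c — minimal
piece 1:e — minimal
piece 2:a rests on {0:c}
piece 3:c rests on {2:a}
piece 4:a rests on {3:c}
piece 5:c rests on {4:a}
piece 6:a rests on {5:c}
piece 7:i — minimal
piece 8:c rests on {6:a}
piece 9:c rests on {8:c}
piece 10:i rests on {7:i}
minimal pieces: {0:c, 1:e, 7:i}
ways to finish when only these pieces remain (= sum over removing one remaining piece with nothing left below it):
  1 left: {1}→1  {9}→1  {10}→1
  2 left: {1,9}→2  {1,10}→2  {7,10}→1  {8,9}→1  {9,10}→2
  3 left: {1,7,10}→3  {1,8,9}→3  {1,9,10}→6  {6,8,9}→1  {7,9,10}→3  {8,9,10}→3
  4 left: {1,6,8,9}→4  {1,7,9,10}→12  {1,8,9,10}→12  {5,6,8,9}→1  {6,8,9,10}→4  {7,8,9,10}→6
  5 left: {1,5,6,8,9}→5  {1,6,8,9,10}→20  {1,7,8,9,10}→30  {4,5,6,8,9}→1  {5,6,8,9,10}→5  {6,7,8,9,10}→10
  6 left: {1,4,5,6,8,9}→6  {1,5,6,8,9,10}→30  {1,6,7,8,9,10}→60  {3,4,5,6,8,9}→1  {4,5,6,8,9,10}→6  {5,6,7,8,9,10}→15
  7 left: {1,3,4,5,6,8,9}→7  {1,4,5,6,8,9,10}→42  {1,5,6,7,8,9,10}→105  {2,3,4,5,6,8,9}→1  {3,4,5,6,8,9,10}→7  {4,5,6,7,8,9,10}→21
  8 left: {0,2,3,4,5,6,8,9}→1  {1,2,3,4,5,6,8,9}→8  {1,3,4,5,6,8,9,10}→56  {1,4,5,6,7,8,9,10}→168  {2,3,4,5,6,8,9,10}→8  {3,4,5,6,7,8,9,10}→28
  9 left: {0,1,2,3,4,5,6,8,9}→9  {0,2,3,4,5,6,8,9,10}→9  {1,2,3,4,5,6,8,9,10}→72  {1,3,4,5,6,7,8,9,10}→252  {2,3,4,5,6,7,8,9,10}→36
  placing 0:c first → 360 extensions
  placing 1:e first → 45 extensions
  placing 7:i first → 90 extensions
total linear extensions = 495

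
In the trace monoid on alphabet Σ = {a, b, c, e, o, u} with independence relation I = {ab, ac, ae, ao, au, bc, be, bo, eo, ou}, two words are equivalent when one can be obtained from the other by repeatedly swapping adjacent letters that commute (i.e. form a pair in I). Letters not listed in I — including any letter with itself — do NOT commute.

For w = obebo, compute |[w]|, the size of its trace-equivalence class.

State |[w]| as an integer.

piece 0:o — minimal
piece 1:b — minimal
piece 2:e — minimal
piece 3:b rests on {1:b}
piece 4:o rests on {0:o}
minimal pieces: {0:o, 1:b, 2:e}
ways to finish when only these pieces remain (= sum over removing one remaining piece with nothing left below it):
  1 left: {2}→1  {3}→1  {4}→1
  2 left: {0,4}→1  {1,3}→1  {2,3}→2  {2,4}→2  {3,4}→2
  3 left: {0,2,4}→3  {0,3,4}→3  {1,2,3}→3  {1,3,4}→3  {2,3,4}→6
  placing 0:o first → 12 extensions
  placing 1:b first → 12 extensions
  placing 2:e first → 6 extensions
total linear extensions = 30

30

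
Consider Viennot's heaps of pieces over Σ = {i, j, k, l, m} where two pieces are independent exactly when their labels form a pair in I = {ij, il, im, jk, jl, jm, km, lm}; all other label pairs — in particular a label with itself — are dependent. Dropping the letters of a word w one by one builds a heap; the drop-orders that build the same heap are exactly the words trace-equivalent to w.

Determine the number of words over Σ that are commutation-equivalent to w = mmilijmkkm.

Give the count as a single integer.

piece 0:m — minimal
piece 1:m rests on {0:m}
piece 2:i — minimal
piece 3:l — minimal
piece 4:i rests on {2:i}
piece 5:j — minimal
piece 6:m rests on {1:m}
piece 7:k rests on {3:l, 4:i}
piece 8:k rests on {7:k}
piece 9:m rests on {6:m}
minimal pieces: {0:m, 2:i, 3:l, 5:j}
ways to finish when only these pieces remain (= sum over removing one remaining piece with nothing left below it):
  1 left: {5}→1  {8}→1  {9}→1
  2 left: {5,8}→2  {5,9}→2  {6,9}→1  {7,8}→1  {8,9}→2
  3 left: {1,6,9}→1  {3,7,8}→1  {4,7,8}→1  {5,6,9}→3  {5,7,8}→3  {5,8,9}→6  {6,8,9}→3  {7,8,9}→3
  4 left: {0,1,6,9}→1  {1,5,6,9}→4  {1,6,8,9}→4  {2,4,7,8}→1  {3,4,7,8}→2  {3,5,7,8}→4  {3,7,8,9}→4  {4,5,7,8}→4  {4,7,8,9}→4  {5,6,8,9}→12  {5,7,8,9}→12  {6,7,8,9}→6
  5 left: {0,1,5,6,9}→5  {0,1,6,8,9}→5  {1,5,6,8,9}→20  {1,6,7,8,9}→10  {2,3,4,7,8}→3  {2,4,5,7,8}→5  {2,4,7,8,9}→5  {3,4,5,7,8}→10  {3,4,7,8,9}→10  {3,5,7,8,9}→20  {3,6,7,8,9}→10  {4,5,7,8,9}→20  {4,6,7,8,9}→10  {5,6,7,8,9}→30
  6 left: {0,1,5,6,8,9}→30  {0,1,6,7,8,9}→15  {1,3,6,7,8,9}→20  {1,4,6,7,8,9}→20  {1,5,6,7,8,9}→60  {2,3,4,5,7,8}→18  {2,3,4,7,8,9}→18  {2,4,5,7,8,9}→30  {2,4,6,7,8,9}→15  {3,4,5,7,8,9}→60  {3,4,6,7,8,9}→30  {3,5,6,7,8,9}→60  {4,5,6,7,8,9}→60
  7 left: {0,1,3,6,7,8,9}→35  {0,1,4,6,7,8,9}→35  {0,1,5,6,7,8,9}→105  {1,2,4,6,7,8,9}→35  {1,3,4,6,7,8,9}→70  {1,3,5,6,7,8,9}→140  {1,4,5,6,7,8,9}→140  {2,3,4,5,7,8,9}→126  {2,3,4,6,7,8,9}→63  {2,4,5,6,7,8,9}→105  {3,4,5,6,7,8,9}→210
  8 left: {0,1,2,4,6,7,8,9}→70  {0,1,3,4,6,7,8,9}→140  {0,1,3,5,6,7,8,9}→280  {0,1,4,5,6,7,8,9}→280  {1,2,3,4,6,7,8,9}→168  {1,2,4,5,6,7,8,9}→280  {1,3,4,5,6,7,8,9}→560  {2,3,4,5,6,7,8,9}→504
  placing 0:m first → 1512 extensions
  placing 2:i first → 1260 extensions
  placing 3:l first → 630 extensions
  placing 5:j first → 378 extensions
total linear extensions = 3780

3780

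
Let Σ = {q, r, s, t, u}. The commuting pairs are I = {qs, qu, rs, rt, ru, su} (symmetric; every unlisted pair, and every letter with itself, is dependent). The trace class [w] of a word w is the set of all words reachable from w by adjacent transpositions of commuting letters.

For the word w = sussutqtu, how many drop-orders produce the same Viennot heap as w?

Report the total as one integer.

10

drop 0:s onto floor
drop 1:u onto floor
drop 2:s onto {0:s}
drop 3:s onto {2:s}
drop 4:u onto {1:u}
drop 5:t onto {3:s, 4:u}
drop 6:q onto {5:t}
drop 7:t onto {6:q}
drop 8:u onto {7:t}
ground layer = {0:s, 1:u}
drop-orders for the pieces not yet dropped (sum over which currently-grounded one goes next):
  1 to go: {8} 1
  2 to go: {7,8} 1
  3 to go: {6,7,8} 1
  4 to go: {5,6,7,8} 1
  5 to go: {3,5,6,7,8} 1  {4,5,6,7,8} 1
  6 to go: {1,4,5,6,7,8} 1  {2,3,5,6,7,8} 1  {3,4,5,6,7,8} 2
  7 to go: {0,2,3,5,6,7,8} 1  {1,3,4,5,6,7,8} 3  {2,3,4,5,6,7,8} 3
  if 0:s drops first: 6 orders
  if 1:u drops first: 4 orders
heap linearizations: 10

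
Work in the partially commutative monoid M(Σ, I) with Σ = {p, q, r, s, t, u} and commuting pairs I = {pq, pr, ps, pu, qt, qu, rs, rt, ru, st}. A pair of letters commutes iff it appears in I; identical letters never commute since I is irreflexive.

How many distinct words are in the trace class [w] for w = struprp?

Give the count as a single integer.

#0=s has no predecessor
#1=t has no predecessor
#2=r has no predecessor
#3=u depends on [0:s, 1:t]
#4=p depends on [1:t]
#5=r depends on [2:r]
#6=p depends on [4:p]
sources: [0:s, 1:t, 2:r]
N(rest) = Σ N(rest − s) over sources s of rest; N(one piece) = 1:
  size 1 → [3]=1  [5]=1  [6]=1
  size 2 → [0,3]=1  [2,5]=1  [3,5]=2  [3,6]=2  [4,6]=1  [5,6]=2
  size 3 → [0,3,5]=3  [0,3,6]=3  [2,3,5]=3  [2,5,6]=3  [3,4,6]=3  [3,5,6]=6  [4,5,6]=3
  size 4 → [0,2,3,5]=6  [0,3,4,6]=6  [0,3,5,6]=12  [1,3,4,6]=3  [2,3,5,6]=12  [2,4,5,6]=6  [3,4,5,6]=12
  size 5 → [0,1,3,4,6]=9  [0,2,3,5,6]=30  [0,3,4,5,6]=30  [1,3,4,5,6]=15  [2,3,4,5,6]=30
  first=0(s) contributes 45
  first=1(t) contributes 90
  first=2(r) contributes 54
|[w]| = 189

189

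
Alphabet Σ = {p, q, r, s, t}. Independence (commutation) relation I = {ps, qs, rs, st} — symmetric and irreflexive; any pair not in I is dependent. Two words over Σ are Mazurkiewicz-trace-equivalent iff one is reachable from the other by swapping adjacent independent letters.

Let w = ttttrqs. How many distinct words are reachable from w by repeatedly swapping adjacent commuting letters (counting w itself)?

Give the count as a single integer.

7

piece 0:t — minimal
piece 1:t rests on {0:t}
piece 2:t rests on {1:t}
piece 3:t rests on {2:t}
piece 4:r rests on {3:t}
piece 5:q rests on {4:r}
piece 6:s — minimal
minimal pieces: {0:t, 6:s}
ways to finish when only these pieces remain (= sum over removing one remaining piece with nothing left below it):
  1 left: {5}→1  {6}→1
  2 left: {4,5}→1  {5,6}→2
  3 left: {3,4,5}→1  {4,5,6}→3
  4 left: {2,3,4,5}→1  {3,4,5,6}→4
  5 left: {1,2,3,4,5}→1  {2,3,4,5,6}→5
  placing 0:t first → 6 extensions
  placing 6:s first → 1 extensions
total linear extensions = 7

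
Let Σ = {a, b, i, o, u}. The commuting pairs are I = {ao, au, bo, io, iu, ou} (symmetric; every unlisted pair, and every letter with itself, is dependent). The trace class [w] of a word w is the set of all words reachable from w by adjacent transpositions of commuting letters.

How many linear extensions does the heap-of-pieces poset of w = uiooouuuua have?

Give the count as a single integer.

#0=u has no predecessor
#1=i has no predecessor
#2=o has no predecessor
#3=o depends on [2:o]
#4=o depends on [3:o]
#5=u depends on [0:u]
#6=u depends on [5:u]
#7=u depends on [6:u]
#8=u depends on [7:u]
#9=a depends on [1:i]
sources: [0:u, 1:i, 2:o]
N(rest) = Σ N(rest − s) over sources s of rest; N(one piece) = 1:
  size 1 → [4]=1  [8]=1  [9]=1
  size 2 → [1,9]=1  [3,4]=1  [4,8]=2  [4,9]=2  [7,8]=1  [8,9]=2
  size 3 → [1,4,9]=3  [1,8,9]=3  [2,3,4]=1  [3,4,8]=3  [3,4,9]=3  [4,7,8]=3  [4,8,9]=6  [6,7,8]=1  [7,8,9]=3
  size 4 → [1,3,4,9]=6  [1,4,8,9]=12  [1,7,8,9]=6  [2,3,4,8]=4  [2,3,4,9]=4  [3,4,7,8]=6  [3,4,8,9]=12  [4,6,7,8]=4  [4,7,8,9]=12  [5,6,7,8]=1  [6,7,8,9]=4
  size 5 → [0,5,6,7,8]=1  [1,2,3,4,9]=10  [1,3,4,8,9]=30  [1,4,7,8,9]=30  [1,6,7,8,9]=10  [2,3,4,7,8]=10  [2,3,4,8,9]=20  [3,4,6,7,8]=10  [3,4,7,8,9]=30  [4,5,6,7,8]=5  [4,6,7,8,9]=20  [5,6,7,8,9]=5
  size 6 → [0,4,5,6,7,8]=6  [0,5,6,7,8,9]=6  [1,2,3,4,8,9]=60  [1,3,4,7,8,9]=90  [1,4,6,7,8,9]=60  [1,5,6,7,8,9]=15  [2,3,4,6,7,8]=20  [2,3,4,7,8,9]=60  [3,4,5,6,7,8]=15  [3,4,6,7,8,9]=60  [4,5,6,7,8,9]=30
  size 7 → [0,1,5,6,7,8,9]=21  [0,3,4,5,6,7,8]=21  [0,4,5,6,7,8,9]=42  [1,2,3,4,7,8,9]=210  [1,3,4,6,7,8,9]=210  [1,4,5,6,7,8,9]=105  [2,3,4,5,6,7,8]=35  [2,3,4,6,7,8,9]=140  [3,4,5,6,7,8,9]=105
  size 8 → [0,1,4,5,6,7,8,9]=168  [0,2,3,4,5,6,7,8]=56  [0,3,4,5,6,7,8,9]=168  [1,2,3,4,6,7,8,9]=560  [1,3,4,5,6,7,8,9]=420  [2,3,4,5,6,7,8,9]=280
  first=0(u) contributes 1260
  first=1(i) contributes 504
  first=2(o) contributes 756
|[w]| = 2520

2520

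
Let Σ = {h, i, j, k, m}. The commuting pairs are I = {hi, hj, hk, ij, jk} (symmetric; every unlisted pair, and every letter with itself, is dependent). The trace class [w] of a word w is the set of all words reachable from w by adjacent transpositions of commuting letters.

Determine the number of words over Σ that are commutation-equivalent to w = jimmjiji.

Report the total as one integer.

12

0(j) covers ∅
1(i) covers ∅
2(m) covers 0:j, 1:i
3(m) covers 2:m
4(j) covers 3:m
5(i) covers 3:m
6(j) covers 4:j
7(i) covers 5:i
floor of heap: 0:j, 1:i
completions by unplaced set U, small U first (add the entries for U minus each lowest piece of U):
  |U|=1: {6}:1  {7}:1
  |U|=2: {4,6}:1  {5,7}:1  {6,7}:2
  |U|=3: {4,6,7}:3  {5,6,7}:3
  |U|=4: {4,5,6,7}:6
  |U|=5: {3,4,5,6,7}:6
  |U|=6: {2,3,4,5,6,7}:6
  start at 0(j): 6
  start at 1(i): 6
sum over floor = 12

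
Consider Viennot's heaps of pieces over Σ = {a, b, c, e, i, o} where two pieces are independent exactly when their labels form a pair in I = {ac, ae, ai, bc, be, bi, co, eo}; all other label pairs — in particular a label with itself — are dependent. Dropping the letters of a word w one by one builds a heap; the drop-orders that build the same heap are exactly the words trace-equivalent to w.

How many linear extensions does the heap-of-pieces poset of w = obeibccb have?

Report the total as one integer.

55

piece 0:o — minimal
piece 1:b rests on {0:o}
piece 2:e — minimal
piece 3:i rests on {0:o, 2:e}
piece 4:b rests on {1:b}
piece 5:c rests on {3:i}
piece 6:c rests on {5:c}
piece 7:b rests on {4:b}
minimal pieces: {0:o, 2:e}
ways to finish when only these pieces remain (= sum over removing one remaining piece with nothing left below it):
  1 left: {6}→1  {7}→1
  2 left: {4,7}→1  {5,6}→1  {6,7}→2
  3 left: {1,4,7}→1  {3,5,6}→1  {4,6,7}→3  {5,6,7}→3
  4 left: {1,4,6,7}→4  {2,3,5,6}→1  {3,5,6,7}→4  {4,5,6,7}→6
  5 left: {1,4,5,6,7}→10  {2,3,5,6,7}→5  {3,4,5,6,7}→10
  6 left: {1,3,4,5,6,7}→20  {2,3,4,5,6,7}→15
  placing 0:o first → 35 extensions
  placing 2:e first → 20 extensions
total linear extensions = 55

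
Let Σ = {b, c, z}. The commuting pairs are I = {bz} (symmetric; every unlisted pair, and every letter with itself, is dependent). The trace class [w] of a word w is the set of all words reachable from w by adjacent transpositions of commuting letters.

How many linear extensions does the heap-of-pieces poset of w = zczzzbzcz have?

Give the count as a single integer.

5

drop 0:z onto floor
drop 1:c onto {0:z}
drop 2:z onto {1:c}
drop 3:z onto {2:z}
drop 4:z onto {3:z}
drop 5:b onto {1:c}
drop 6:z onto {4:z}
drop 7:c onto {5:b, 6:z}
drop 8:z onto {7:c}
ground layer = {0:z}
drop-orders for the pieces not yet dropped (sum over which currently-grounded one goes next):
  1 to go: {8} 1
  2 to go: {7,8} 1
  3 to go: {5,7,8} 1  {6,7,8} 1
  4 to go: {4,6,7,8} 1  {5,6,7,8} 2
  5 to go: {3,4,6,7,8} 1  {4,5,6,7,8} 3
  6 to go: {2,3,4,6,7,8} 1  {3,4,5,6,7,8} 4
  7 to go: {2,3,4,5,6,7,8} 5
  if 0:z drops first: 5 orders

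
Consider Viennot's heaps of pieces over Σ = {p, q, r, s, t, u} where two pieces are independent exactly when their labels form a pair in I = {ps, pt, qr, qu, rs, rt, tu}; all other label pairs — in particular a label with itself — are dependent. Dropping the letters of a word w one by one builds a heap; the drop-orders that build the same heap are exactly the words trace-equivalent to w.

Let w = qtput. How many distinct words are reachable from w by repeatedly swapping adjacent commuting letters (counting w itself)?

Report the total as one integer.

drop 0:q onto floor
drop 1:t onto {0:q}
drop 2:p onto {0:q}
drop 3:u onto {2:p}
drop 4:t onto {1:t}
ground layer = {0:q}
drop-orders for the pieces not yet dropped (sum over which currently-grounded one goes next):
  1 to go: {3} 1  {4} 1
  2 to go: {1,4} 1  {2,3} 1  {3,4} 2
  3 to go: {1,3,4} 3  {2,3,4} 3
  if 0:q drops first: 6 orders

6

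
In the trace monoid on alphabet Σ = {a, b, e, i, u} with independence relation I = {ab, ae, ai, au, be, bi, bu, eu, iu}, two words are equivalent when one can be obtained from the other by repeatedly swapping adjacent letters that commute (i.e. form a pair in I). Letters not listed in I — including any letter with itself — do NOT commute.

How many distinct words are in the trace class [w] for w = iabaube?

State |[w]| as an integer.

piece 0:i — minimal
piece 1:a — minimal
piece 2:b — minimal
piece 3:a rests on {1:a}
piece 4:u — minimal
piece 5:b rests on {2:b}
piece 6:e rests on {0:i}
minimal pieces: {0:i, 1:a, 2:b, 4:u}
ways to finish when only these pieces remain (= sum over removing one remaining piece with nothing left below it):
  1 left: {3}→1  {4}→1  {5}→1  {6}→1
  2 left: {0,6}→1  {1,3}→1  {2,5}→1  {3,4}→2  {3,5}→2  {3,6}→2  {4,5}→2  {4,6}→2  {5,6}→2
  3 left: {0,3,6}→3  {0,4,6}→3  {0,5,6}→3  {1,3,4}→3  {1,3,5}→3  {1,3,6}→3  {2,3,5}→3  {2,4,5}→3  {2,5,6}→3  {3,4,5}→6  {3,4,6}→6  {3,5,6}→6  {4,5,6}→6
  4 left: {0,1,3,6}→6  {0,2,5,6}→6  {0,3,4,6}→12  {0,3,5,6}→12  {0,4,5,6}→12  {1,2,3,5}→6  {1,3,4,5}→12  {1,3,4,6}→12  {1,3,5,6}→12  {2,3,4,5}→12  {2,3,5,6}→12  {2,4,5,6}→12  {3,4,5,6}→24
  5 left: {0,1,3,4,6}→30  {0,1,3,5,6}→30  {0,2,3,5,6}→30  {0,2,4,5,6}→30  {0,3,4,5,6}→60  {1,2,3,4,5}→30  {1,2,3,5,6}→30  {1,3,4,5,6}→60  {2,3,4,5,6}→60
  placing 0:i first → 180 extensions
  placing 1:a first → 180 extensions
  placing 2:b first → 180 extensions
  placing 4:u first → 90 extensions
total linear extensions = 630

630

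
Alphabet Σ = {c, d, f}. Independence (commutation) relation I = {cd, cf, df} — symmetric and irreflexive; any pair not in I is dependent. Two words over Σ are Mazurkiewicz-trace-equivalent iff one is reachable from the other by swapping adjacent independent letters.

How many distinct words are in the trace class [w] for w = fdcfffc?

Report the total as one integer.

#0=f has no predecessor
#1=d has no predecessor
#2=c has no predecessor
#3=f depends on [0:f]
#4=f depends on [3:f]
#5=f depends on [4:f]
#6=c depends on [2:c]
sources: [0:f, 1:d, 2:c]
N(rest) = Σ N(rest − s) over sources s of rest; N(one piece) = 1:
  size 1 → [1]=1  [5]=1  [6]=1
  size 2 → [1,5]=2  [1,6]=2  [2,6]=1  [4,5]=1  [5,6]=2
  size 3 → [1,2,6]=3  [1,4,5]=3  [1,5,6]=6  [2,5,6]=3  [3,4,5]=1  [4,5,6]=3
  size 4 → [0,3,4,5]=1  [1,2,5,6]=12  [1,3,4,5]=4  [1,4,5,6]=12  [2,4,5,6]=6  [3,4,5,6]=4
  size 5 → [0,1,3,4,5]=5  [0,3,4,5,6]=5  [1,2,4,5,6]=30  [1,3,4,5,6]=20  [2,3,4,5,6]=10
  first=0(f) contributes 60
  first=1(d) contributes 15
  first=2(c) contributes 30
|[w]| = 105

105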